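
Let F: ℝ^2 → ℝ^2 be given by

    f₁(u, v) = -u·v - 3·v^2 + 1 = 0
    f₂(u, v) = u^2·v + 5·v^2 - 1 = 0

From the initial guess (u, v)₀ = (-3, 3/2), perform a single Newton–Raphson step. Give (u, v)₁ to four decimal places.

At (-3, 3/2): F = (-1.2500, 23.7500).
Jacobian J = [[-v, -u - 6·v], [2·u·v, u^2 + 10·v]].
At the point, J = [[-1.5000, -6.0000], [-9.0000, 24.0000]] (det J = -90.0000).
Solving J·Δ = −F gives Δ = (1.2500, -0.5208).
Then the next iterate is (u, v)₁ = (-1.7500, 0.9792).

(-1.7500, 0.9792)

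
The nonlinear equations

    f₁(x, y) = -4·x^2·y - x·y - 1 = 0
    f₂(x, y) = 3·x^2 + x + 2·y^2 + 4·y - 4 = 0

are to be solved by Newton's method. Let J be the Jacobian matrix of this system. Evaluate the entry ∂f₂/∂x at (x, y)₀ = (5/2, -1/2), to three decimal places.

∂f₂/∂x = 6·x + 1.
At (5/2, -1/2) this is 16.000.

16.000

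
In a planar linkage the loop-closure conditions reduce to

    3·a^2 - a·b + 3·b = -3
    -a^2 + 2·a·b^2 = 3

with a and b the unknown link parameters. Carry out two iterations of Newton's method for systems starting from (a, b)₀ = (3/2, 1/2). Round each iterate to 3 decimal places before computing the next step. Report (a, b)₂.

At (3/2, 1/2): F = (10.500, -4.500).
Jacobian J = [[6·a - b, -a + 3], [-2·a + 2·b^2, 4·a·b]].
At the point, J = [[8.500, 1.500], [-2.500, 3.000]] (det J = 29.250).
Solving J·Δ = −F gives Δ = (-1.308, 0.410).
Then the next iterate is (a, b)₁ = (0.192, 0.910).
Round to (0.192, 0.910) and repeat: F = (5.66587, -2.71887), J = [[0.242, 2.808], [1.27220, 0.69888]].
Δ = (3.407, -2.311), so (a, b)₂ = (3.599, -1.401).

(3.599, -1.401)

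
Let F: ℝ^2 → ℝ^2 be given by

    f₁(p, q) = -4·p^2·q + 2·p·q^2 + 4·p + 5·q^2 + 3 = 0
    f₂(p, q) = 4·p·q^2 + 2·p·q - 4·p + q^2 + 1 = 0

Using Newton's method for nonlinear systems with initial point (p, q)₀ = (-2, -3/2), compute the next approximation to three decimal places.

At (-2, -3/2): F = (21.250, -0.750).
Jacobian J = [[-8·p·q + 2·q^2 + 4, -4·p^2 + 4·p·q + 10·q], [4·q^2 + 2·q - 4, 8·p·q + 2·p + 2·q]].
At the point, J = [[-15.500, -19.000], [2.000, 17.000]] (det J = -225.500).
Solving J·Δ = −F gives Δ = (1.539, -0.137).
Then the next iterate is (p, q)₁ = (-0.461, -1.637).

(-0.461, -1.637)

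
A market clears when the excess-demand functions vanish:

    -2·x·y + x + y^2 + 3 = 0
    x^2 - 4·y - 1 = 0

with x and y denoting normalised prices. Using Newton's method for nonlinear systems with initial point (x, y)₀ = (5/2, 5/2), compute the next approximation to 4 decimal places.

At (5/2, 5/2): F = (-0.7500, -4.7500).
Jacobian J = [[-2·y + 1, -2·x + 2·y], [2·x, -4]].
At the point, J = [[-4.0000, 0.0000], [5.0000, -4.0000]] (det J = 16.0000).
Solving J·Δ = −F gives Δ = (-0.1875, -1.4219).
Then the next iterate is (x, y)₁ = (2.3125, 1.0781).

(2.3125, 1.0781)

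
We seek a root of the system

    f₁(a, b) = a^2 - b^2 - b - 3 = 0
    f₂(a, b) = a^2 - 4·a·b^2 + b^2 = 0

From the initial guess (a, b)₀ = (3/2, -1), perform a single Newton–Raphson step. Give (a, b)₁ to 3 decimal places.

(1.653, -0.710)

At (3/2, -1): F = (-0.750, -2.750).
Jacobian J = [[2·a, -2·b - 1], [2·a - 4·b^2, -8·a·b + 2·b]].
At the point, J = [[3.000, 1.000], [-1.000, 10.000]] (det J = 31.000).
Solving J·Δ = −F gives Δ = (0.153, 0.290).
Then the next iterate is (a, b)₁ = (1.653, -0.710).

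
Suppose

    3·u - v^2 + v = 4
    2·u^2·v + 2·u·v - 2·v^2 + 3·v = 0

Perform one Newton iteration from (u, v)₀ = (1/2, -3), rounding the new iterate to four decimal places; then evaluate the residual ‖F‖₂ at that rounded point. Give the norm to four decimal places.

8.0843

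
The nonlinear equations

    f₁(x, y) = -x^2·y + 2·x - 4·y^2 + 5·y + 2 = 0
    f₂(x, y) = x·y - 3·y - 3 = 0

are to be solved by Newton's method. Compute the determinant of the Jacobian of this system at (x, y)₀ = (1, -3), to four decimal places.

J = [[-2·x·y + 2, -x^2 - 8·y + 5], [y, x - 3]].
At the point, J = [[8.0000, 28.0000], [-3.0000, -2.0000]].
det J = 68.0000.

68.0000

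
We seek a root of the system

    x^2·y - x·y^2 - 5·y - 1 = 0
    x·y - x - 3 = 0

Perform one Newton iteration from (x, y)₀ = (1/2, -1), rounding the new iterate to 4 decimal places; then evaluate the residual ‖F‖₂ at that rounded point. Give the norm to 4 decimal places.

4.1623

At (1/2, -1): F = (3.2500, -4.0000).
Jacobian J = [[2·x·y - y^2, x^2 - 2·x·y - 5], [y - 1, x]].
At the point, J = [[-2.0000, -3.7500], [-2.0000, 0.5000]] (det J = -8.5000).
Solving J·Δ = −F gives Δ = (-1.5735, 1.7059).
Then the next iterate is (x, y)₁ = (-1.0735, 0.7059).
Re-evaluating at (-1.0735, 0.7059): F = (-3.181100, -2.684284), so ‖F‖₂ = 4.1623.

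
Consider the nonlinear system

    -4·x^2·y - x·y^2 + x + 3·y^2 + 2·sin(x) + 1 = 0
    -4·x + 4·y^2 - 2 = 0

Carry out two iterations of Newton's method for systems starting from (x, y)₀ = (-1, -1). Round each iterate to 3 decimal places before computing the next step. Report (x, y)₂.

(-5.317, -1.387)

At (-1, -1): F = (6.31706, 6.000).
Jacobian J = [[-8·x·y - y^2 + 2·cos(x) + 1, -4·x^2 - 2·x·y + 6·y], [-4, 8·y]].
At the point, J = [[-6.91940, -12.000], [-4.000, -8.000]] (det J = 7.35516).
Solving J·Δ = −F gives Δ = (-2.918, 2.209).
Then the next iterate is (x, y)₁ = (-3.918, 1.209).
Round to (-3.918, 1.209) and repeat: F = (-65.64075, 19.51872), J = [[36.00634, -44.67517], [-4.000, 9.672]].
Δ = (-1.399, -2.596), so (x, y)₂ = (-5.317, -1.387).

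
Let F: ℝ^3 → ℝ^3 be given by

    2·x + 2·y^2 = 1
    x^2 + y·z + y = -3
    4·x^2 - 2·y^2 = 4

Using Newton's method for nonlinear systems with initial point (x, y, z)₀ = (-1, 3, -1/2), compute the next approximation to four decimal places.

At (-1, 3, -1/2): F = (15.0000, 5.5000, -18.0000).
Jacobian J = [[2, 4·y, 0], [2·x, z + 1, y], [8·x, -4·y, 0]].
At the point, J = [[2.0000, 12.0000, 0.0000], [-2.0000, 0.5000, 3.0000], [-8.0000, -12.0000, 0.0000]] (det J = -216.0000).
Solving J·Δ = −F gives Δ = (-0.5000, -1.1667, -1.9722).
Then the next iterate is (x, y, z)₁ = (-1.5000, 1.8333, -2.4722).

(-1.5000, 1.8333, -2.4722)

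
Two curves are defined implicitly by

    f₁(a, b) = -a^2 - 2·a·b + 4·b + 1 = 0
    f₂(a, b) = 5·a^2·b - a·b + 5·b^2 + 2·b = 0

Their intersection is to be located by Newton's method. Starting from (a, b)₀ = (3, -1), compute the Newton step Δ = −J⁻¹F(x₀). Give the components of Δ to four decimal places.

(-1.4536, -0.0928)

At (3, -1): F = (-6.0000, -39.0000).
Jacobian J = [[-2·a - 2·b, -2·a + 4], [10·a·b - b, 5·a^2 - a + 10·b + 2]].
At the point, J = [[-4.0000, -2.0000], [-29.0000, 34.0000]] (det J = -194.0000).
Solving J·Δ = −F gives Δ = (-1.4536, -0.0928).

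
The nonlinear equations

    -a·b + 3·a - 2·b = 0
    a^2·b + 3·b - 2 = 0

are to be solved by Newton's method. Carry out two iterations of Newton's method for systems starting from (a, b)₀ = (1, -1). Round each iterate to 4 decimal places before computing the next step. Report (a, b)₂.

(0.5092, 0.6274)

At (1, -1): F = (6.0000, -6.0000).
Jacobian J = [[-b + 3, -a - 2], [2·a·b, a^2 + 3]].
At the point, J = [[4.0000, -3.0000], [-2.0000, 4.0000]] (det J = 10.0000).
Solving J·Δ = −F gives Δ = (-0.6000, 1.2000).
Then the next iterate is (a, b)₁ = (0.4000, 0.2000).
Round to (0.4000, 0.2000) and repeat: F = (0.7200, -1.3680), J = [[2.8000, -2.4000], [0.1600, 3.1600]].
Δ = (0.1092, 0.4274), so (a, b)₂ = (0.5092, 0.6274).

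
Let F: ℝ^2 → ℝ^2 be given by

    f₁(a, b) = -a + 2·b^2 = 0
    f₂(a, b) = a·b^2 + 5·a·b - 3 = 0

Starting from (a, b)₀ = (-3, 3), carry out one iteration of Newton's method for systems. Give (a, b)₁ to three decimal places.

(-2.188, 1.318)

At (-3, 3): F = (21.000, -75.000).
Jacobian J = [[-1, 4·b], [b^2 + 5·b, 2·a·b + 5·a]].
At the point, J = [[-1.000, 12.000], [24.000, -33.000]] (det J = -255.000).
Solving J·Δ = −F gives Δ = (0.812, -1.682).
Then the next iterate is (a, b)₁ = (-2.188, 1.318).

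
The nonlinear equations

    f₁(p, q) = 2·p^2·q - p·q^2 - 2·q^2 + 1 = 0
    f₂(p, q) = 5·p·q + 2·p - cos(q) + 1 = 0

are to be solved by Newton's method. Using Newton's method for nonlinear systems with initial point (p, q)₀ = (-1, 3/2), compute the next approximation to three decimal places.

At (-1, 3/2): F = (1.750, -8.57074).
Jacobian J = [[4·p·q - q^2, 2·p^2 - 2·p·q - 4·q], [5·q + 2, 5·p + sin(q)]].
At the point, J = [[-8.250, -1.000], [9.500, -4.00251]] (det J = 42.52067).
Solving J·Δ = −F gives Δ = (0.366, -1.272).
Then the next iterate is (p, q)₁ = (-0.634, 0.228).

(-0.634, 0.228)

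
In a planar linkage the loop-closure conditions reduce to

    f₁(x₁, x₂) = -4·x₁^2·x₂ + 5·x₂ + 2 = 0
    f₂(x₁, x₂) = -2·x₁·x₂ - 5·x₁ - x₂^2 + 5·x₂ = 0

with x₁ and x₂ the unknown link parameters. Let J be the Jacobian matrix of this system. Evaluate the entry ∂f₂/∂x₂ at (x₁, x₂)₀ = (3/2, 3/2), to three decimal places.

-1.000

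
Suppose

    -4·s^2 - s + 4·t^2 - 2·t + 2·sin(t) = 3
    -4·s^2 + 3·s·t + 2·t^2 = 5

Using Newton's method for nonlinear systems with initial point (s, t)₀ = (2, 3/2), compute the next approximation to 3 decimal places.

(1.084, 1.248)

At (2, 3/2): F = (-13.00501, -7.500).
Jacobian J = [[-8·s - 1, 8·t + 2·cos(t) - 2], [-8·s + 3·t, 3·s + 4·t]].
At the point, J = [[-17.000, 10.14147], [-11.500, 12.000]] (det J = -87.37304).
Solving J·Δ = −F gives Δ = (-0.916, -0.252).
Then the next iterate is (s, t)₁ = (1.084, 1.248).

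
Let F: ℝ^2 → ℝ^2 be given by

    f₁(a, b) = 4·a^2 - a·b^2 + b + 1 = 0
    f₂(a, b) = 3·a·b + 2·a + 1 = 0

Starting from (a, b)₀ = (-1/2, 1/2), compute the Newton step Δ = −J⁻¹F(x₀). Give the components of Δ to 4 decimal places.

(2.5000, 5.3333)

At (-1/2, 1/2): F = (2.6250, -0.7500).
Jacobian J = [[8·a - b^2, -2·a·b + 1], [3·b + 2, 3·a]].
At the point, J = [[-4.2500, 1.5000], [3.5000, -1.5000]] (det J = 1.1250).
Solving J·Δ = −F gives Δ = (2.5000, 5.3333).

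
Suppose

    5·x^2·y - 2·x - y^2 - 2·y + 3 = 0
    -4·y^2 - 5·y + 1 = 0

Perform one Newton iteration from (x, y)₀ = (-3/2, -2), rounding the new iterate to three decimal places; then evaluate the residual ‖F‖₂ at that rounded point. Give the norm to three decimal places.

3.927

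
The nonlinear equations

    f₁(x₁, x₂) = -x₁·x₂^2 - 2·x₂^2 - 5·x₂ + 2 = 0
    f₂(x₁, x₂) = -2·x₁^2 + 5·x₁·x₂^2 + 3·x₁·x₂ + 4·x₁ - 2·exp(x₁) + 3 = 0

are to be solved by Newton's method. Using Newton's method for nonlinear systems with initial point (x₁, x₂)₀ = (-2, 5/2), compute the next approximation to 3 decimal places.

At (-2, 5/2): F = (-10.500, -90.77067).
Jacobian J = [[-x₂^2, -2·x₁·x₂ - 4·x₂ - 5], [-4·x₁ + 5·x₂^2 + 3·x₂ - 2·exp(x₁) + 4, 10·x₁·x₂ + 3·x₁]].
At the point, J = [[-6.250, -5.000], [50.47933, -56.000]] (det J = 602.39665).
Solving J·Δ = −F gives Δ = (-0.223, -1.822).
Then the next iterate is (x₁, x₂)₁ = (-2.223, 0.678).

(-2.223, 0.678)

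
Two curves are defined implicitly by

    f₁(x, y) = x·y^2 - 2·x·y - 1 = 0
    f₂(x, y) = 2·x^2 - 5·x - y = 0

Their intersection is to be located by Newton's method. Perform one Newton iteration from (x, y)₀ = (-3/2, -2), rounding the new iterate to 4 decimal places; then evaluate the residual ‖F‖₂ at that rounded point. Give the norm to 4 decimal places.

4.0128

At (-3/2, -2): F = (-13.0000, 14.0000).
Jacobian J = [[y^2 - 2·y, 2·x·y - 2·x], [4·x - 5, -1]].
At the point, J = [[8.0000, 9.0000], [-11.0000, -1.0000]] (det J = 91.0000).
Solving J·Δ = −F gives Δ = (1.2418, 0.3407).
Then the next iterate is (x, y)₁ = (-0.2582, -1.6593).
Re-evaluating at (-0.2582, -1.6593): F = (-2.567759, 3.083634), so ‖F‖₂ = 4.0128.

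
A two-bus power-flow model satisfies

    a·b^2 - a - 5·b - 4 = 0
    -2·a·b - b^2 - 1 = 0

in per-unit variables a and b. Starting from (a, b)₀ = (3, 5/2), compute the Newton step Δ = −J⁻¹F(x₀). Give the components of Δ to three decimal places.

(29.774, -15.556)

At (3, 5/2): F = (-0.750, -22.250).
Jacobian J = [[b^2 - 1, 2·a·b - 5], [-2·b, -2·a - 2·b]].
At the point, J = [[5.250, 10.000], [-5.000, -11.000]] (det J = -7.750).
Solving J·Δ = −F gives Δ = (29.774, -15.556).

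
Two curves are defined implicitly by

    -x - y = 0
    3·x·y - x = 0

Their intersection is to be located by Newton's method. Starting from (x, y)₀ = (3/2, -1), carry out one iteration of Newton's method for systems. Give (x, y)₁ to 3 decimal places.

At (3/2, -1): F = (-0.500, -6.000).
Jacobian J = [[-1, -1], [3·y - 1, 3·x]].
At the point, J = [[-1.000, -1.000], [-4.000, 4.500]] (det J = -8.500).
Solving J·Δ = −F gives Δ = (-0.971, 0.471).
Then the next iterate is (x, y)₁ = (0.529, -0.529).

(0.529, -0.529)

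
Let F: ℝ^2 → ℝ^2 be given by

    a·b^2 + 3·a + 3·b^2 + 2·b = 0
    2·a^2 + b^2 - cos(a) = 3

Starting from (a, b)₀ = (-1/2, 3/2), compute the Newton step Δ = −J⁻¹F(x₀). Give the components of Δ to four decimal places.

(-0.8164, -0.2988)

At (-1/2, 3/2): F = (7.1250, -1.127583).
Jacobian J = [[b^2 + 3, 2·a·b + 6·b + 2], [4·a + sin(a), 2·b]].
At the point, J = [[5.2500, 9.5000], [-2.479426, 3.0000]] (det J = 39.304543).
Solving J·Δ = −F gives Δ = (-0.8164, -0.2988).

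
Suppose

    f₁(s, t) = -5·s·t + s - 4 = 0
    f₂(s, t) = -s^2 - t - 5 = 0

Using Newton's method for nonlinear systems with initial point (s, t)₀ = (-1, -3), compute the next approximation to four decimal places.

At (-1, -3): F = (-20.0000, -3.0000).
Jacobian J = [[-5·t + 1, -5·s], [-2·s, -1]].
At the point, J = [[16.0000, 5.0000], [2.0000, -1.0000]] (det J = -26.0000).
Solving J·Δ = −F gives Δ = (1.3462, -0.3077).
Then the next iterate is (s, t)₁ = (0.3462, -3.3077).

(0.3462, -3.3077)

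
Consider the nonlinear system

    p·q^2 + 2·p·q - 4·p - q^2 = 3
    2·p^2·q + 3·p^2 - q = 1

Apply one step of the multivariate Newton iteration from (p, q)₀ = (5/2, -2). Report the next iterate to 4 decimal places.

(-1.4363, -3.2549)

At (5/2, -2): F = (-17.0000, -5.2500).
Jacobian J = [[q^2 + 2·q - 4, 2·p·q + 2·p - 2·q], [4·p·q + 6·p, 2·p^2 - 1]].
At the point, J = [[-4.0000, -1.0000], [-5.0000, 11.5000]] (det J = -51.0000).
Solving J·Δ = −F gives Δ = (-3.9363, -1.2549).
Then the next iterate is (p, q)₁ = (-1.4363, -3.2549).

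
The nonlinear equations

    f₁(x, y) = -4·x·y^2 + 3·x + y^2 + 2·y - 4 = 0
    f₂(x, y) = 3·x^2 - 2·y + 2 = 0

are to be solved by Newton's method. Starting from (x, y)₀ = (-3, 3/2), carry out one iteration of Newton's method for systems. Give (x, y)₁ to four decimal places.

At (-3, 3/2): F = (19.2500, 26.0000).
Jacobian J = [[-4·y^2 + 3, -8·x·y + 2·y + 2], [6·x, -2]].
At the point, J = [[-6.0000, 41.0000], [-18.0000, -2.0000]] (det J = 750.0000).
Solving J·Δ = −F gives Δ = (1.4727, -0.2540).
Then the next iterate is (x, y)₁ = (-1.5273, 1.2460).

(-1.5273, 1.2460)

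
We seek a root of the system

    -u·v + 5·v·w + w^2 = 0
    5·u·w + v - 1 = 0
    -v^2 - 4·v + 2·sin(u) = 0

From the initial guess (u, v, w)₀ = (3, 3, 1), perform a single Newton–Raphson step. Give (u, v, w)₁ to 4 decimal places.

(1.4089, 1.2433, 0.5141)

At (3, 3, 1): F = (7.0000, 17.0000, -20.717760).
Jacobian J = [[-v, -u + 5·w, 5·v + 2·w], [5·w, 1, 5·u], [2·cos(u), -2·v - 4, 0]].
At the point, J = [[-3.0000, 2.0000, 17.0000], [5.0000, 1.0000, 15.0000], [-1.979985, -10.0000, 0.0000]] (det J = -1325.739805).
Solving J·Δ = −F gives Δ = (-1.5911, -1.7567, -0.4859).
Then the next iterate is (u, v, w)₁ = (1.4089, 1.2433, 0.5141).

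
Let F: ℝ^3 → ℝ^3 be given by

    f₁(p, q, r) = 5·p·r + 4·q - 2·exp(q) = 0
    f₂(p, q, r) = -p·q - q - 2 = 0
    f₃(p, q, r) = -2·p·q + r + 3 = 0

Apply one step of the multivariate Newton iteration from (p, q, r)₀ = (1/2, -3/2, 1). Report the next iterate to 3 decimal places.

(5.196, 3.362, -13.725)

At (1/2, -3/2, 1): F = (-3.94626, 0.250, 5.500).
Jacobian J = [[5·r, -2·exp(q) + 4, 5·p], [-q, -p - 1, 0], [-2·q, -2·p, 1]].
At the point, J = [[5.000, 3.55374, 2.500], [1.500, -1.500, 0.000], [3.000, -1.000, 1.000]] (det J = -5.33061).
Solving J·Δ = −F gives Δ = (4.696, 4.862, -14.725).
Then the next iterate is (p, q, r)₁ = (5.196, 3.362, -13.725).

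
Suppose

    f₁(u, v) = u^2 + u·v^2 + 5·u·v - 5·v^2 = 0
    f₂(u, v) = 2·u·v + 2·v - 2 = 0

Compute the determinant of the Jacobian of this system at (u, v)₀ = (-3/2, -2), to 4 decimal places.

83.0000

J = [[2·u + v^2 + 5·v, 2·u·v + 5·u - 10·v], [2·v, 2·u + 2]].
At the point, J = [[-9.0000, 18.5000], [-4.0000, -1.0000]].
det J = 83.0000.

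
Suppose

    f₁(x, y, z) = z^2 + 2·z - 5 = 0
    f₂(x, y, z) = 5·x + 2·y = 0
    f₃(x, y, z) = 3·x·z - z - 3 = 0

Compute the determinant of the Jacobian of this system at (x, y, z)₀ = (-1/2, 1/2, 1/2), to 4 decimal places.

J = [[0, 0, 2·z + 2], [5, 2, 0], [3·z, 0, 3·x - 1]].
At the point, J = [[0.0000, 0.0000, 3.0000], [5.0000, 2.0000, 0.0000], [1.5000, 0.0000, -2.5000]].
det J = -9.0000.

-9.0000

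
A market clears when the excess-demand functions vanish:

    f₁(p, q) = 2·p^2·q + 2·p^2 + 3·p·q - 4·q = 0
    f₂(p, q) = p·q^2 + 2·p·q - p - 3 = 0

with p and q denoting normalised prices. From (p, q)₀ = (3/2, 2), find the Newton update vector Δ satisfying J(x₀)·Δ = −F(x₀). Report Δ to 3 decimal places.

At (3/2, 2): F = (14.500, 7.500).
Jacobian J = [[4·p·q + 4·p + 3·q, 2·p^2 + 3·p - 4], [q^2 + 2·q - 1, 2·p·q + 2·p]].
At the point, J = [[24.000, 5.000], [7.000, 9.000]] (det J = 181.000).
Solving J·Δ = −F gives Δ = (-0.514, -0.434).

(-0.514, -0.434)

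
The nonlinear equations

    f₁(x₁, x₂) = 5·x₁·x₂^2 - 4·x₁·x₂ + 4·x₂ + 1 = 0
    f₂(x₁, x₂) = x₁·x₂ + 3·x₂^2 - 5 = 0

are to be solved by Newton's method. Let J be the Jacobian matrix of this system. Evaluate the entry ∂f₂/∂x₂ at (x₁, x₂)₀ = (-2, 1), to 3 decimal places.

∂f₂/∂x₂ = x₁ + 6·x₂.
At (-2, 1) this is 4.000.

4.000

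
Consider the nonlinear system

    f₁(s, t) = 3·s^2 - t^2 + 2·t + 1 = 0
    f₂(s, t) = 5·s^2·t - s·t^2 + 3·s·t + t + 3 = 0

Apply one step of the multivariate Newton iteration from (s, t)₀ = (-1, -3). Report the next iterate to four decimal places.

(-0.8846, -1.5385)

At (-1, -3): F = (-11.0000, 3.0000).
Jacobian J = [[6·s, -2·t + 2], [10·s·t - t^2 + 3·t, 5·s^2 - 2·s·t + 3·s + 1]].
At the point, J = [[-6.0000, 8.0000], [12.0000, -3.0000]] (det J = -78.0000).
Solving J·Δ = −F gives Δ = (0.1154, 1.4615).
Then the next iterate is (s, t)₁ = (-0.8846, -1.5385).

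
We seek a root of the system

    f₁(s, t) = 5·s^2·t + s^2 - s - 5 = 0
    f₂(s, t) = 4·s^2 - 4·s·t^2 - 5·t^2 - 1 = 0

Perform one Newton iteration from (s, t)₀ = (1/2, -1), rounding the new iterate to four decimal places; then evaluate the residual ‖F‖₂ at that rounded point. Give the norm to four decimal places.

5.0145

At (1/2, -1): F = (-6.5000, -7.0000).
Jacobian J = [[10·s·t + 2·s - 1, 5·s^2], [8·s - 4·t^2, -8·s·t - 10·t]].
At the point, J = [[-5.0000, 1.2500], [0.0000, 14.0000]] (det J = -70.0000).
Solving J·Δ = −F gives Δ = (-1.1750, 0.5000).
Then the next iterate is (s, t)₁ = (-0.6750, -0.5000).
Re-evaluating at (-0.6750, -0.5000): F = (-5.008437, 0.2475), so ‖F‖₂ = 5.0145.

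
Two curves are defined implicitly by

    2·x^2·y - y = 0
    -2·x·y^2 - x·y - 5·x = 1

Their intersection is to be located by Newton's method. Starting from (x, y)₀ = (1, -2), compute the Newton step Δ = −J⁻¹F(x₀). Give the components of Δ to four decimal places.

At (1, -2): F = (-2.0000, -12.0000).
Jacobian J = [[4·x·y, 2·x^2 - 1], [-2·y^2 - y - 5, -4·x·y - x]].
At the point, J = [[-8.0000, 1.0000], [-11.0000, 7.0000]] (det J = -45.0000).
Solving J·Δ = −F gives Δ = (-0.0444, 1.6444).

(-0.0444, 1.6444)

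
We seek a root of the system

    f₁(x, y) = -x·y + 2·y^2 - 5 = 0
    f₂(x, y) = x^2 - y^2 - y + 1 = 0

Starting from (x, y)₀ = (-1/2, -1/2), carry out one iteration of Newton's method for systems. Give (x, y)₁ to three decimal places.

(1.000, -3.167)

At (-1/2, -1/2): F = (-4.750, 1.500).
Jacobian J = [[-y, -x + 4·y], [2·x, -2·y - 1]].
At the point, J = [[0.500, -1.500], [-1.000, 0.000]] (det J = -1.500).
Solving J·Δ = −F gives Δ = (1.500, -2.667).
Then the next iterate is (x, y)₁ = (1.000, -3.167).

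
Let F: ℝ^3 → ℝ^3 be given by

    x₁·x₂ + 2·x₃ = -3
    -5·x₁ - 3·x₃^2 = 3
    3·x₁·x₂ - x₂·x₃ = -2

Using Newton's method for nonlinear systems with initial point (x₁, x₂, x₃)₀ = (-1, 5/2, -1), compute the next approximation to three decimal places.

(-1.371, -0.214, -1.143)

At (-1, 5/2, -1): F = (-1.500, -1.000, -3.000).
Jacobian J = [[x₂, x₁, 2], [-5, 0, -6·x₃], [3·x₂, 3·x₁ - x₃, -x₂]].
At the point, J = [[2.500, -1.000, 2.000], [-5.000, 0.000, 6.000], [7.500, -2.000, -2.500]] (det J = 17.500).
Solving J·Δ = −F gives Δ = (-0.371, -2.714, -0.143).
Then the next iterate is (x₁, x₂, x₃)₁ = (-1.371, -0.214, -1.143).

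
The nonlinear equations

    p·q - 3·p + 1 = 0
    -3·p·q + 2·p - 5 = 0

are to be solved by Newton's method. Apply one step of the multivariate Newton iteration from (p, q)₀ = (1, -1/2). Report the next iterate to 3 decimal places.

At (1, -1/2): F = (-2.500, -1.500).
Jacobian J = [[q - 3, p], [-3·q + 2, -3·p]].
At the point, J = [[-3.500, 1.000], [3.500, -3.000]] (det J = 7.000).
Solving J·Δ = −F gives Δ = (-1.286, -2.000).
Then the next iterate is (p, q)₁ = (-0.286, -2.500).

(-0.286, -2.500)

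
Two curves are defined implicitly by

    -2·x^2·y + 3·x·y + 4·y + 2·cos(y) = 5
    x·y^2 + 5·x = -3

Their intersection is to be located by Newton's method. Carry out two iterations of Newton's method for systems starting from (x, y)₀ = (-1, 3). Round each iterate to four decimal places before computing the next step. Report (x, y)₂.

(-0.3461, 2.0191)

At (-1, 3): F = (-9.979985, -11.0000).
Jacobian J = [[-4·x·y + 3·y, -2·x^2 + 3·x - 2·sin(y) + 4], [y^2 + 5, 2·x·y]].
At the point, J = [[21.0000, -1.282240], [14.0000, -6.0000]] (det J = -108.048640).
Solving J·Δ = −F gives Δ = (0.4237, -0.8448).
Then the next iterate is (x, y)₁ = (-0.5763, 2.1552).
Round to (-0.5763, 2.1552) and repeat: F = (-2.640307, -2.558348), J = [[11.433767, -0.061226], [9.644887, -2.484084]].
Δ = (0.2302, -0.1361), so (x, y)₂ = (-0.3461, 2.0191).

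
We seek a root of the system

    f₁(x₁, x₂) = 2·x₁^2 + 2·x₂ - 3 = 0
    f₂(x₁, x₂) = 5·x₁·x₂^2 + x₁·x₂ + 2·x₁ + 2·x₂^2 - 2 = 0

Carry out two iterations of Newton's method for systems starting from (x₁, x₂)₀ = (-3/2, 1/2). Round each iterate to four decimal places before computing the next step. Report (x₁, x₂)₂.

(-0.9615, 0.7728)

At (-3/2, 1/2): F = (2.5000, -7.1250).
Jacobian J = [[4·x₁, 2], [5·x₂^2 + x₂ + 2, 10·x₁·x₂ + x₁ + 4·x₂]].
At the point, J = [[-6.0000, 2.0000], [3.7500, -7.0000]] (det J = 34.5000).
Solving J·Δ = −F gives Δ = (0.0942, -0.9674).
Then the next iterate is (x₁, x₂)₁ = (-1.4058, -0.4674).
Round to (-1.4058, -0.4674) and repeat: F = (0.017747, -5.253178), J = [[-5.6232, 2.0000], [2.624914, 3.295309]].
Δ = (0.4443, 1.2402), so (x₁, x₂)₂ = (-0.9615, 0.7728).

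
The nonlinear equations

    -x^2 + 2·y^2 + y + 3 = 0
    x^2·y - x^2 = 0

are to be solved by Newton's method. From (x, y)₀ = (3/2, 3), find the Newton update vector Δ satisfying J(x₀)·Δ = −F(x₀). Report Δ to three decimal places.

At (3/2, 3): F = (21.750, 4.500).
Jacobian J = [[-2·x, 4·y + 1], [2·x·y - 2·x, x^2]].
At the point, J = [[-3.000, 13.000], [6.000, 2.250]] (det J = -84.750).
Solving J·Δ = −F gives Δ = (-0.113, -1.699).

(-0.113, -1.699)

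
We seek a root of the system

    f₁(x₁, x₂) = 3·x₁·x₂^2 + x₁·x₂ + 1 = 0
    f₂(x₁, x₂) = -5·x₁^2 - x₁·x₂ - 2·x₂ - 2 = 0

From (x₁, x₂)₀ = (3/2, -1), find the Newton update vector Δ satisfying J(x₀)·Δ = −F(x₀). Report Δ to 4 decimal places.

(-0.7779, 0.3259)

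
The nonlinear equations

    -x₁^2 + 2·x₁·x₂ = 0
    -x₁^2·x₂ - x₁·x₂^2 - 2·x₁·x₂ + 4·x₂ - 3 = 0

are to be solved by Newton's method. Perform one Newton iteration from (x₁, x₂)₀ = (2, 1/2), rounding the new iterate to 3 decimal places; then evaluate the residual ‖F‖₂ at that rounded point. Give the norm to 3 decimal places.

2.828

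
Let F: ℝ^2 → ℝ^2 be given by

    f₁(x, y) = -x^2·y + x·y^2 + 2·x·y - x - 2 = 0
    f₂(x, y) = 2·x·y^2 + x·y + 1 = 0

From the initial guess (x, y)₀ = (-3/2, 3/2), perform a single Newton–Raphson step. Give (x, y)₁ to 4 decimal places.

(-0.1404, 1.5150)

At (-3/2, 3/2): F = (-11.7500, -8.0000).
Jacobian J = [[-2·x·y + y^2 + 2·y - 1, -x^2 + 2·x·y + 2·x], [2·y^2 + y, 4·x·y + x]].
At the point, J = [[8.7500, -9.7500], [6.0000, -10.5000]] (det J = -33.3750).
Solving J·Δ = −F gives Δ = (1.3596, 0.0150).
Then the next iterate is (x, y)₁ = (-0.1404, 1.5150).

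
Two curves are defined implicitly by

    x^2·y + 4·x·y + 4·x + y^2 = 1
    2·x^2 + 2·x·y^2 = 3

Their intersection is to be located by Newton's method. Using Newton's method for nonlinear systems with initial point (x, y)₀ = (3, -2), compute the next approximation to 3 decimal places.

(3.341, -0.091)

At (3, -2): F = (-27.000, 39.000).
Jacobian J = [[2·x·y + 4·y + 4, x^2 + 4·x + 2·y], [4·x + 2·y^2, 4·x·y]].
At the point, J = [[-16.000, 17.000], [20.000, -24.000]] (det J = 44.000).
Solving J·Δ = −F gives Δ = (0.341, 1.909).
Then the next iterate is (x, y)₁ = (3.341, -0.091).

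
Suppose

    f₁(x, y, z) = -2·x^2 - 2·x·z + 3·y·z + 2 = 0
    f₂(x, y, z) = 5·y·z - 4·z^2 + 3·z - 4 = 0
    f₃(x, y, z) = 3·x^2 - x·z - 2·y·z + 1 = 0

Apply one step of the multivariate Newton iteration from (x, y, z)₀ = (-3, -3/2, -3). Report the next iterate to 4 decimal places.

(-2.2704, -2.1792, -2.1635)

At (-3, -3/2, -3): F = (-20.5000, -26.5000, 10.0000).
Jacobian J = [[-4·x - 2·z, 3·z, -2·x + 3·y], [0, 5·z, 5·y - 8·z + 3], [6·x - z, -2·z, -x - 2·y]].
At the point, J = [[18.0000, -9.0000, 1.5000], [0.0000, -15.0000, 19.5000], [-15.0000, 6.0000, 6.0000]] (det J = -1431.0000).
Solving J·Δ = −F gives Δ = (0.7296, -0.6792, 0.8365).
Then the next iterate is (x, y, z)₁ = (-2.2704, -2.1792, -2.1635).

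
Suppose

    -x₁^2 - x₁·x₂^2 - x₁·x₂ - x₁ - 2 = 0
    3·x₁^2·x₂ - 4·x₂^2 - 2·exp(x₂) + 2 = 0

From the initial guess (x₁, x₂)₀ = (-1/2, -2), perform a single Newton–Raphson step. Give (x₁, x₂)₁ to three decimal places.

(-2.003, -0.496)

At (-1/2, -2): F = (-0.750, -15.77067).
Jacobian J = [[-2·x₁ - x₂^2 - x₂ - 1, -2·x₁·x₂ - x₁], [6·x₁·x₂, 3·x₁^2 - 8·x₂ - 2·exp(x₂)]].
At the point, J = [[-2.000, -1.500], [6.000, 16.47933]] (det J = -23.95866).
Solving J·Δ = −F gives Δ = (-1.503, 1.504).
Then the next iterate is (x₁, x₂)₁ = (-2.003, -0.496).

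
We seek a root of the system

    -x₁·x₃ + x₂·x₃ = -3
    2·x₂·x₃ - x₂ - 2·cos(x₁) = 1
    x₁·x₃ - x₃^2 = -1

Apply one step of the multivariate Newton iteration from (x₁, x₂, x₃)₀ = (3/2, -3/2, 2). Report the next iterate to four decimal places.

At (3/2, -3/2, 2): F = (-3.0000, -5.641474, 0.0000).
Jacobian J = [[-x₃, x₃, -x₁ + x₂], [2·sin(x₁), 2·x₃ - 1, 2·x₂], [x₃, 0, x₁ - 2·x₃]].
At the point, J = [[-2.0000, 2.0000, -3.0000], [1.994990, 3.0000, -3.0000], [2.0000, 0.0000, -2.5000]] (det J = 30.974950).
Solving J·Δ = −F gives Δ = (0.1843, 1.9054, 0.1474).
Then the next iterate is (x₁, x₂, x₃)₁ = (1.6843, 0.4054, 2.1474).

(1.6843, 0.4054, 2.1474)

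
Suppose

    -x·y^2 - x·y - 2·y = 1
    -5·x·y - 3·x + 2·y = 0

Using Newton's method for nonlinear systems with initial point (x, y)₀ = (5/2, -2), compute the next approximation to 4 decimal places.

At (5/2, -2): F = (-2.0000, 13.5000).
Jacobian J = [[-y^2 - y, -2·x·y - x - 2], [-5·y - 3, -5·x + 2]].
At the point, J = [[-2.0000, 5.5000], [7.0000, -10.5000]] (det J = -17.5000).
Solving J·Δ = −F gives Δ = (-3.0429, -0.7429).
Then the next iterate is (x, y)₁ = (-0.5429, -2.7429).

(-0.5429, -2.7429)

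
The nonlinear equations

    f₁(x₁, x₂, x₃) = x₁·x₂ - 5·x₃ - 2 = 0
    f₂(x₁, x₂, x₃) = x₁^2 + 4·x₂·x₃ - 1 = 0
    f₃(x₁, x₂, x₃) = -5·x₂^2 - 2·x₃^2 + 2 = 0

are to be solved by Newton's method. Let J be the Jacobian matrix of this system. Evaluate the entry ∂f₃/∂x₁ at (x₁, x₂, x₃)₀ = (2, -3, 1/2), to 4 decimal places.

∂f₃/∂x₁ = 0.
At (2, -3, 1/2) this is 0.0000.

0.0000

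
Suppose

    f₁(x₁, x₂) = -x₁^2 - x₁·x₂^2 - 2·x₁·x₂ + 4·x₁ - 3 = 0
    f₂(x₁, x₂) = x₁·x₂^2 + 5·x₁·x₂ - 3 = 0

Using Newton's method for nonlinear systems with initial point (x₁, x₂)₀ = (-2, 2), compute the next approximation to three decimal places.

(0.107, 1.917)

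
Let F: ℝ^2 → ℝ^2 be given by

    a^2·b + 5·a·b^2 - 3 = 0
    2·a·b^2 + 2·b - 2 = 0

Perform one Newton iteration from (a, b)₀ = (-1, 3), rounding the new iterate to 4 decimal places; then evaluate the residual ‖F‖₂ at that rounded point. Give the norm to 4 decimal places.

At (-1, 3): F = (-45.0000, -14.0000).
Jacobian J = [[2·a·b + 5·b^2, a^2 + 10·a·b], [2·b^2, 4·a·b + 2]].
At the point, J = [[39.0000, -29.0000], [18.0000, -10.0000]] (det J = 132.0000).
Solving J·Δ = −F gives Δ = (-0.3333, -2.0000).
Then the next iterate is (a, b)₁ = (-1.3333, 1.0000).
Re-evaluating at (-1.3333, 1.0000): F = (-7.888811, -2.6666), so ‖F‖₂ = 8.3273.

8.3273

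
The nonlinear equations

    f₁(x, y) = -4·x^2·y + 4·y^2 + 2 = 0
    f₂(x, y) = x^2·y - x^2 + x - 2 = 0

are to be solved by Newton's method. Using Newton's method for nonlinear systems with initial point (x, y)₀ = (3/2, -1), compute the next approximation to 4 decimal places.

At (3/2, -1): F = (15.0000, -5.0000).
Jacobian J = [[-8·x·y, -4·x^2 + 8·y], [2·x·y - 2·x + 1, x^2]].
At the point, J = [[12.0000, -17.0000], [-5.0000, 2.2500]] (det J = -58.0000).
Solving J·Δ = −F gives Δ = (-0.8836, 0.2586).
Then the next iterate is (x, y)₁ = (0.6164, -0.7414).

(0.6164, -0.7414)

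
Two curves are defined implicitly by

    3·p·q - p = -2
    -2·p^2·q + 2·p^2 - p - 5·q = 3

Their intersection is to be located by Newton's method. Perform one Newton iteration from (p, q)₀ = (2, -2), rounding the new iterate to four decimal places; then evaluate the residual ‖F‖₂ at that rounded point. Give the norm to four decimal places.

5.4814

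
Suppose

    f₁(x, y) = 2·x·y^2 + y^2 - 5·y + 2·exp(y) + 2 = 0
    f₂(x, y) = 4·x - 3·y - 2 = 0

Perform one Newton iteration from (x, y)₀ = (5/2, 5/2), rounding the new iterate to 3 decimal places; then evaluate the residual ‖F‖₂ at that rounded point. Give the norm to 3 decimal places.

16.396

At (5/2, 5/2): F = (51.36499, 0.500).
Jacobian J = [[2·y^2, 4·x·y + 2·y + 2·exp(y) - 5], [4, -3]].
At the point, J = [[12.500, 49.36499], [4.000, -3.000]] (det J = -234.95995).
Solving J·Δ = −F gives Δ = (-0.761, -0.848).
Then the next iterate is (x, y)₁ = (1.739, 1.652).
Re-evaluating at (1.739, 1.652): F = (16.39574, 0.000), so ‖F‖₂ = 16.396.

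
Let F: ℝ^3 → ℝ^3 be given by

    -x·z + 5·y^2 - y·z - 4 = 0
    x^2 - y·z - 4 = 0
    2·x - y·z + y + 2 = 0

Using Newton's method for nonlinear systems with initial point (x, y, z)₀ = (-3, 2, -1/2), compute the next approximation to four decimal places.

(-2.0282, 1.2255, -0.6091)

At (-3, 2, -1/2): F = (15.5000, 6.0000, -1.0000).
Jacobian J = [[-z, 10·y - z, -x - y], [2·x, -z, -y], [2, -z + 1, -y]].
At the point, J = [[0.5000, 20.5000, 1.0000], [-6.0000, 0.5000, -2.0000], [2.0000, 1.5000, -2.0000]] (det J = -337.0000).
Solving J·Δ = −F gives Δ = (0.9718, -0.7745, -0.1091).
Then the next iterate is (x, y, z)₁ = (-2.0282, 1.2255, -0.6091).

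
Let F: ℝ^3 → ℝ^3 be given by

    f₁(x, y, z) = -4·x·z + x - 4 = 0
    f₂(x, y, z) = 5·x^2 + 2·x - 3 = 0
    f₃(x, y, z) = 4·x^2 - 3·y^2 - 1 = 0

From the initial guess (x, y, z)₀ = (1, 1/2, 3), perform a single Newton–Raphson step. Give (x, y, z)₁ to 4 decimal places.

At (1, 1/2, 3): F = (-15.0000, 4.0000, 2.2500).
Jacobian J = [[-4·z + 1, 0, -4·x], [10·x + 2, 0, 0], [8·x, -6·y, 0]].
At the point, J = [[-11.0000, 0.0000, -4.0000], [12.0000, 0.0000, 0.0000], [8.0000, -3.0000, 0.0000]] (det J = 144.0000).
Solving J·Δ = −F gives Δ = (-0.3333, -0.1389, -2.8333).
Then the next iterate is (x, y, z)₁ = (0.6667, 0.3611, 0.1667).

(0.6667, 0.3611, 0.1667)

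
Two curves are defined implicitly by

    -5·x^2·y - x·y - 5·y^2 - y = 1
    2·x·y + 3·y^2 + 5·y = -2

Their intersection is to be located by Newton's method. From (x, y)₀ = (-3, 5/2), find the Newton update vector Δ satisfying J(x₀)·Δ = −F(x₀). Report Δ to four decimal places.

At (-3, 5/2): F = (-139.7500, 18.2500).
Jacobian J = [[-10·x·y - y, -5·x^2 - x - 10·y - 1], [2·y, 2·x + 6·y + 5]].
At the point, J = [[72.5000, -68.0000], [5.0000, 14.0000]] (det J = 1355.0000).
Solving J·Δ = −F gives Δ = (0.5280, -1.4922).

(0.5280, -1.4922)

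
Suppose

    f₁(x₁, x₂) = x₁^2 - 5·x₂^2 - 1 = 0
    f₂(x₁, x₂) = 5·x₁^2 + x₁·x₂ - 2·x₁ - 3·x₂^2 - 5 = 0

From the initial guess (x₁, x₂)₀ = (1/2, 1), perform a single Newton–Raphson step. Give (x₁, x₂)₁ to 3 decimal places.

(1.685, 0.543)

At (1/2, 1): F = (-5.750, -7.250).
Jacobian J = [[2·x₁, -10·x₂], [10·x₁ + x₂ - 2, x₁ - 6·x₂]].
At the point, J = [[1.000, -10.000], [4.000, -5.500]] (det J = 34.500).
Solving J·Δ = −F gives Δ = (1.185, -0.457).
Then the next iterate is (x₁, x₂)₁ = (1.685, 0.543).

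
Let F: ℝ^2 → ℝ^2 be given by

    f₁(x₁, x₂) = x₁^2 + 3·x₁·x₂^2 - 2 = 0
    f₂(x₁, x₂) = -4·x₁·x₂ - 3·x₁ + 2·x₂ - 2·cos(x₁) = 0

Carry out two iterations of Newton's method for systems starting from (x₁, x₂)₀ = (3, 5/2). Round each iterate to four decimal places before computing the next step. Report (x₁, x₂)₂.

At (3, 5/2): F = (63.2500, -32.020015).
Jacobian J = [[2·x₁ + 3·x₂^2, 6·x₁·x₂], [-4·x₂ + 2·sin(x₁) - 3, -4·x₁ + 2]].
At the point, J = [[24.7500, 45.0000], [-12.717760, -10.0000]] (det J = 324.799199).
Solving J·Δ = −F gives Δ = (-2.4889, -0.0366).
Then the next iterate is (x₁, x₂)₁ = (0.5111, 2.4634).
Round to (0.5111, 2.4634) and repeat: F = (7.565808, -3.387089), J = [[19.227219, 7.554262], [-11.875326, -0.0444]].
Δ = (-0.2842, -0.2782), so (x₁, x₂)₂ = (0.2269, 2.1852).

(0.2269, 2.1852)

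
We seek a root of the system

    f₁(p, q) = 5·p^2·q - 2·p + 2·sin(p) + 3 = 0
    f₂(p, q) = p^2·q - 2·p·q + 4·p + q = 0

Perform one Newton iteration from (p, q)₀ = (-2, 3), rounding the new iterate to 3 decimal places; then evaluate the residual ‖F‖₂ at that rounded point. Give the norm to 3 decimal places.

20.740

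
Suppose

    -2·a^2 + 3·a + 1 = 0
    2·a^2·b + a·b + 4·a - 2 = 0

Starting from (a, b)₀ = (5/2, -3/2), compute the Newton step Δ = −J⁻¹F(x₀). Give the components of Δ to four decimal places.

At (5/2, -3/2): F = (-4.0000, -14.5000).
Jacobian J = [[-4·a + 3, 0], [4·a·b + b + 4, 2·a^2 + a]].
At the point, J = [[-7.0000, 0.0000], [-12.5000, 15.0000]] (det J = -105.0000).
Solving J·Δ = −F gives Δ = (-0.5714, 0.4905).

(-0.5714, 0.4905)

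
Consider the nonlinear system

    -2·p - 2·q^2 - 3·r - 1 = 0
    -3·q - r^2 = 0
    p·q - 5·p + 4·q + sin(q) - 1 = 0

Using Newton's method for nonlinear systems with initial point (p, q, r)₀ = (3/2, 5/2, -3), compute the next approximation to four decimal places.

(1.3231, 1.1612, -0.9194)

At (3/2, 5/2, -3): F = (-7.5000, -16.5000, 5.848472).
Jacobian J = [[-2, -4·q, -3], [0, -3, -2·r], [q - 5, p + cos(q) + 4, 0]].
At the point, J = [[-2.0000, -10.0000, -3.0000], [0.0000, -3.0000, 6.0000], [-2.5000, 4.698856, 0.0000]] (det J = 228.886277).
Solving J·Δ = −F gives Δ = (-0.1769, -1.3388, 2.0806).
Then the next iterate is (p, q, r)₁ = (1.3231, 1.1612, -0.9194).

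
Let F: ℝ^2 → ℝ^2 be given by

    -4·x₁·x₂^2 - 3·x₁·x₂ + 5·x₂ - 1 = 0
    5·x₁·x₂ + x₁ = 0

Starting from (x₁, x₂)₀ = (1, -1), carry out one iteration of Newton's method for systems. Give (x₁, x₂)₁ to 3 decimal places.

At (1, -1): F = (-7.000, -4.000).
Jacobian J = [[-4·x₂^2 - 3·x₂, -8·x₁·x₂ - 3·x₁ + 5], [5·x₂ + 1, 5·x₁]].
At the point, J = [[-1.000, 10.000], [-4.000, 5.000]] (det J = 35.000).
Solving J·Δ = −F gives Δ = (-0.143, 0.686).
Then the next iterate is (x₁, x₂)₁ = (0.857, -0.314).

(0.857, -0.314)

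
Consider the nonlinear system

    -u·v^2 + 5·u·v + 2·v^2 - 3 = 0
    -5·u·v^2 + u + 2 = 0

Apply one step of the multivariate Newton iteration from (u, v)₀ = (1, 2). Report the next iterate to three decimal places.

At (1, 2): F = (11.000, -17.000).
Jacobian J = [[-v^2 + 5·v, -2·u·v + 5·u + 4·v], [-5·v^2 + 1, -10·u·v]].
At the point, J = [[6.000, 9.000], [-19.000, -20.000]] (det J = 51.000).
Solving J·Δ = −F gives Δ = (1.314, -2.098).
Then the next iterate is (u, v)₁ = (2.314, -0.098).

(2.314, -0.098)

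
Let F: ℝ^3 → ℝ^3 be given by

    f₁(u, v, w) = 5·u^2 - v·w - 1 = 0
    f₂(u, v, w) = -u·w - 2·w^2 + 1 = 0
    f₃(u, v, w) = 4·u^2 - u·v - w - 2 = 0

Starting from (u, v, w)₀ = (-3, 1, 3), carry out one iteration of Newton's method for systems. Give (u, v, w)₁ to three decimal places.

(-1.587, 0.989, 1.640)

At (-3, 1, 3): F = (41.000, -8.000, 34.000).
Jacobian J = [[10·u, -w, -v], [-w, 0, -u - 4·w], [8·u - v, -u, -1]].
At the point, J = [[-30.000, -3.000, -1.000], [-3.000, 0.000, -9.000], [-25.000, 3.000, -1.000]] (det J = -1467.000).
Solving J·Δ = −F gives Δ = (1.413, -0.011, -1.360).
Then the next iterate is (u, v, w)₁ = (-1.587, 0.989, 1.640).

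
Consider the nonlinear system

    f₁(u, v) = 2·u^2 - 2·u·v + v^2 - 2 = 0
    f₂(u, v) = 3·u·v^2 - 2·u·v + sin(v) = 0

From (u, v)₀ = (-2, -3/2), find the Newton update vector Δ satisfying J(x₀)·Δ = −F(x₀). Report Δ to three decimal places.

At (-2, -3/2): F = (2.250, -20.49749).
Jacobian J = [[4·u - 2·v, -2·u + 2·v], [3·v^2 - 2·v, 6·u·v - 2·u + cos(v)]].
At the point, J = [[-5.000, 1.000], [9.750, 22.07074]] (det J = -120.10369).
Solving J·Δ = −F gives Δ = (0.584, 0.671).

(0.584, 0.671)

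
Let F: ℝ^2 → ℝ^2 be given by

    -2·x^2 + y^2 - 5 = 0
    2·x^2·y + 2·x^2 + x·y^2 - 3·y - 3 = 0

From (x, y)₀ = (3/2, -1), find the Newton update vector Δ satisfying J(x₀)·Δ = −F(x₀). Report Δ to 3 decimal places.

(-1.432, 0.045)

At (3/2, -1): F = (-8.500, 1.500).
Jacobian J = [[-4·x, 2·y], [4·x·y + 4·x + y^2, 2·x^2 + 2·x·y - 3]].
At the point, J = [[-6.000, -2.000], [1.000, -1.500]] (det J = 11.000).
Solving J·Δ = −F gives Δ = (-1.432, 0.045).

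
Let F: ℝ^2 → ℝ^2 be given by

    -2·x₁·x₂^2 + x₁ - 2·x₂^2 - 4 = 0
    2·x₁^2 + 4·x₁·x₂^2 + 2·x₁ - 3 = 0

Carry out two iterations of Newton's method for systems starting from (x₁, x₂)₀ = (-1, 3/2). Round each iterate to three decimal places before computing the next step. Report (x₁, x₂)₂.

At (-1, 3/2): F = (-5.000, -12.000).
Jacobian J = [[-2·x₂^2 + 1, -4·x₁·x₂ - 4·x₂], [4·x₁ + 4·x₂^2 + 2, 8·x₁·x₂]].
At the point, J = [[-3.500, 0.000], [7.000, -12.000]] (det J = 42.000).
Solving J·Δ = −F gives Δ = (-1.429, -1.833).
Then the next iterate is (x₁, x₂)₁ = (-2.429, -0.333).
Round to (-2.429, -0.333) and repeat: F = (-6.11208, 2.86468), J = [[0.77822, -1.90343], [-7.27244, 6.47086]].
Δ = (-3.872, -4.794), so (x₁, x₂)₂ = (-6.301, -5.127).

(-6.301, -5.127)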